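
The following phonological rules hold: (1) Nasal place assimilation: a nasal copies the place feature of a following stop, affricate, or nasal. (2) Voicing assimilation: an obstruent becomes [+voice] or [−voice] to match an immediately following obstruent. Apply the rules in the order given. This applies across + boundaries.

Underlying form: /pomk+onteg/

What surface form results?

[poŋk+onteg]

Rule 1: /m/ before /k/ (velar) → [ŋ]
After rule 1: poŋk+onteg
Rule 2: no segment meets the rule's conditions; no change.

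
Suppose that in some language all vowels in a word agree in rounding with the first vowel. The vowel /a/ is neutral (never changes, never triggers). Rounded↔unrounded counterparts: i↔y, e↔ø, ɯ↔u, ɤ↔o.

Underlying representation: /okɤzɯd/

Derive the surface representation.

[okozud]

/ɤ/ harmonizes with /o/ ([+round]) → [o]
/ɯ/ harmonizes with /o/ ([+round]) → [u]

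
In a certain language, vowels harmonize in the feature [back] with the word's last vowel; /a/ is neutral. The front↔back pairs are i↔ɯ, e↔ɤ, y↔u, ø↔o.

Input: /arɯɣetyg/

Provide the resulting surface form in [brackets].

[ariɣetyg]

/ɯ/ harmonizes with /y/ ([-back]) → [i]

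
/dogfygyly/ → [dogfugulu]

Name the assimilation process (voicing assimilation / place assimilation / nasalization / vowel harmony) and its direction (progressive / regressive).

vowel harmony, progressive

/y/→[u] /y/→[u] /y/→[u].
Vowels agree with the first vowel, so the harmony is progressive.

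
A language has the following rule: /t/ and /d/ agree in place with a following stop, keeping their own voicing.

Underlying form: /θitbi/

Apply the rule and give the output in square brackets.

/t/ before /b/ (labial) → [p]

[θipbi]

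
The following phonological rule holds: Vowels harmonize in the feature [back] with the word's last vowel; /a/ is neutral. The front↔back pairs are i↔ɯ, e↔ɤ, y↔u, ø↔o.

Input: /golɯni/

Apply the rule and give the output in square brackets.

/o/ harmonizes with /i/ ([-back]) → [ø]
/ɯ/ harmonizes with /i/ ([-back]) → [i]

[gølini]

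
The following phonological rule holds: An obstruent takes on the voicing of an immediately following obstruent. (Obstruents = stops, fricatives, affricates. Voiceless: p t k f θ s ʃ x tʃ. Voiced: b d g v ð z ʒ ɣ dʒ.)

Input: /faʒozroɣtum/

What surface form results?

[faʒozroxtum]

/ɣ/ before /t/ (voiceless) → [x]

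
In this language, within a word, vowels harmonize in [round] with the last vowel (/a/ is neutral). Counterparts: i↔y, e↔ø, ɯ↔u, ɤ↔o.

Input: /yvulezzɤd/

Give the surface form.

/y/ harmonizes with /ɤ/ ([-round]) → [i]
/u/ harmonizes with /ɤ/ ([-round]) → [ɯ]

[ivɯlezzɤd]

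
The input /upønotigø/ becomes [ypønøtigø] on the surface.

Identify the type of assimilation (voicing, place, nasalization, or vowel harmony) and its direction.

/u/→[y] /o/→[ø].
Vowels agree with the last vowel, so the harmony is regressive.

vowel harmony, regressive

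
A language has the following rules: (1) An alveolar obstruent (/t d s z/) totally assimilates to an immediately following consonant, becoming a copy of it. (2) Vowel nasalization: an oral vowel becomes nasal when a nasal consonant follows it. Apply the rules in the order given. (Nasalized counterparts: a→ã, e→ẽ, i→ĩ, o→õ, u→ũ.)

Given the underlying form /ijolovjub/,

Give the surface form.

[ijolovjub]

Rule 1: no segment meets the rule's conditions; no change.
After rule 1: ijolovjub
Rule 2: no segment meets the rule's conditions; no change.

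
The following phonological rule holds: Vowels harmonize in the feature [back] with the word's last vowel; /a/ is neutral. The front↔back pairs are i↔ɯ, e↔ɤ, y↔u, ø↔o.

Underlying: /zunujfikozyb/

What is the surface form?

/u/ harmonizes with /y/ ([-back]) → [y]
/u/ harmonizes with /y/ ([-back]) → [y]
/o/ harmonizes with /y/ ([-back]) → [ø]

[zynyjfikøzyb]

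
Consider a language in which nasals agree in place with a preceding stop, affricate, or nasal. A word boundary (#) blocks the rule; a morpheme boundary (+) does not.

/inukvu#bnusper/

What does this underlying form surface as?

[inukvu#bmusper]

/n/ after /b/ (labial) → [m]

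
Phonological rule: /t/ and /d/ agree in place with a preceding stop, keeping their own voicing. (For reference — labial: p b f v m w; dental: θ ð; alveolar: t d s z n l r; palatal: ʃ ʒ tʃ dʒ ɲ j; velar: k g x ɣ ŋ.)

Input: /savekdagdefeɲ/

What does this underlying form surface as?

[savekgaggefeɲ]

/d/ after /k/ (velar) → [g]
/d/ after /g/ (velar) → [g]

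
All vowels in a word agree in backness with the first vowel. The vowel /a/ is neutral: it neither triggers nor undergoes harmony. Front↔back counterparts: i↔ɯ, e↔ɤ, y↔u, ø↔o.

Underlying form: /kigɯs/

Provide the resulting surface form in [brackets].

/ɯ/ harmonizes with /i/ ([-back]) → [i]

[kigis]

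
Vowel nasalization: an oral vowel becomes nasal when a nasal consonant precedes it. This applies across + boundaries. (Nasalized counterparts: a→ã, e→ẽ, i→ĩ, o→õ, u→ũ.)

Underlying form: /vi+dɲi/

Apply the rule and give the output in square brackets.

[vi+dɲĩ]

/i/ after nasal /ɲ/ → [ĩ]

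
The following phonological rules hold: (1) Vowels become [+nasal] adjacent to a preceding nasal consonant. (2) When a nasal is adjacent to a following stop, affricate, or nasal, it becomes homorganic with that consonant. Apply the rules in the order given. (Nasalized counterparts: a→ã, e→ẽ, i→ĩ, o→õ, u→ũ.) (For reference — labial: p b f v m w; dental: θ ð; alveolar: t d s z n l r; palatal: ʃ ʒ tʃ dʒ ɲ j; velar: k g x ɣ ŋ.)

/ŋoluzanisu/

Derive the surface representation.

Rule 1: /o/ after nasal /ŋ/ → [õ]
Rule 1: /i/ after nasal /n/ → [ĩ]
After rule 1: ŋõluzanĩsu
Rule 2: no segment meets the rule's conditions; no change.

[ŋõluzanĩsu]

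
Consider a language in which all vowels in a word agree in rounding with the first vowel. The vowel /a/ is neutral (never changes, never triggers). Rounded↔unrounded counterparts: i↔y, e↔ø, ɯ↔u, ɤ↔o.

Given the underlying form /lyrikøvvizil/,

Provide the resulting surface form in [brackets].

/i/ harmonizes with /y/ ([+round]) → [y]
/i/ harmonizes with /y/ ([+round]) → [y]
/i/ harmonizes with /y/ ([+round]) → [y]

[lyrykøvvyzyl]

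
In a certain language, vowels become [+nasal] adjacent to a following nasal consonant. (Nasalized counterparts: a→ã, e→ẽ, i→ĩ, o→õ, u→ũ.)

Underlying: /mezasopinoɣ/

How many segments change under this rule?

/i/ before nasal /n/ → [ĩ]
1 segment changes.

1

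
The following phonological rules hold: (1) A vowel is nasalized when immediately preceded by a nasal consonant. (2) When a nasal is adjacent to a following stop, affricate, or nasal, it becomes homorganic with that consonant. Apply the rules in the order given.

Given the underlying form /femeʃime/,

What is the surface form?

[femẽʃimẽ]

Rule 1: /e/ after nasal /m/ → [ẽ]
Rule 1: /e/ after nasal /m/ → [ẽ]
After rule 1: femẽʃimẽ
Rule 2: no segment meets the rule's conditions; no change.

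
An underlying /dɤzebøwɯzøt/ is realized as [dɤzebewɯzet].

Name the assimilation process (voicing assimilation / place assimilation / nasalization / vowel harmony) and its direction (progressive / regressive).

/ø/→[e] /ø/→[e].
Vowels agree with the first vowel, so the harmony is progressive.

vowel harmony, progressive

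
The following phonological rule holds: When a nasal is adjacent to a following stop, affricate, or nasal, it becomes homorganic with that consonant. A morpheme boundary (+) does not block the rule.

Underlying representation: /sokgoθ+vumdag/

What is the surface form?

[sokgoθ+vundag]

/m/ before /d/ (alveolar) → [n]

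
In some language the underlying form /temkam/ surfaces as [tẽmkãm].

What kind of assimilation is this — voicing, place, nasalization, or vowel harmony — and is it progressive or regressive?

/e/→[ẽ] /a/→[ã].
Each target copies a feature from the following segment, so the direction is regressive.

nasalization, regressive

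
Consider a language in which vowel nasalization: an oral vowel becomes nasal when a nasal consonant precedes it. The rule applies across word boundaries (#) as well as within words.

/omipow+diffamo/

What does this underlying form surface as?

/i/ after nasal /m/ → [ĩ]
/o/ after nasal /m/ → [õ]

[omĩpow+diffamõ]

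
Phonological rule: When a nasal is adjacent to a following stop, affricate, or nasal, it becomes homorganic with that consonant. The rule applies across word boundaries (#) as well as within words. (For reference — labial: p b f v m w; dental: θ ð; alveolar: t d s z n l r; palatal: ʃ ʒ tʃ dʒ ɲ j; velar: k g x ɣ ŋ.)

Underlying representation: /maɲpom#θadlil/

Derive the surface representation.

[mampom#θadlil]

/ɲ/ before /p/ (labial) → [m]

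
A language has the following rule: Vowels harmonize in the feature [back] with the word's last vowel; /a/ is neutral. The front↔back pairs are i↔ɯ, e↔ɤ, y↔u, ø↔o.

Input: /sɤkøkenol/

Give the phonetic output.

[sɤkokɤnol]

/ø/ harmonizes with /o/ ([+back]) → [o]
/e/ harmonizes with /o/ ([+back]) → [ɤ]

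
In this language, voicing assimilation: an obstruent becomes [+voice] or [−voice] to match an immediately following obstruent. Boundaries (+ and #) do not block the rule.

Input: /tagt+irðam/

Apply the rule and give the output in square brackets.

[takt+irðam]

/g/ before /t/ (voiceless) → [k]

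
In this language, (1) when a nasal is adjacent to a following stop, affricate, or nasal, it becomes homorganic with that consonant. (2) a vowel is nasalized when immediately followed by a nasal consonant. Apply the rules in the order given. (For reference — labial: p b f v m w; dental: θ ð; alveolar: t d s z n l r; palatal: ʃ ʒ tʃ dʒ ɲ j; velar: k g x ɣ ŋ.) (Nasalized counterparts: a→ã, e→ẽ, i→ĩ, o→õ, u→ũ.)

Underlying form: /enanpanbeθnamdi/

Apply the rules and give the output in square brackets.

[ẽnãmpãmbeθnãndi]

Rule 1: /n/ before /p/ (labial) → [m]
Rule 1: /n/ before /b/ (labial) → [m]
Rule 1: /m/ before /d/ (alveolar) → [n]
After rule 1: enampambeθnandi
Rule 2: /e/ before nasal /n/ → [ẽ]
Rule 2: /a/ before nasal /m/ → [ã]
Rule 2: /a/ before nasal /m/ → [ã]
Rule 2: /a/ before nasal /n/ → [ã]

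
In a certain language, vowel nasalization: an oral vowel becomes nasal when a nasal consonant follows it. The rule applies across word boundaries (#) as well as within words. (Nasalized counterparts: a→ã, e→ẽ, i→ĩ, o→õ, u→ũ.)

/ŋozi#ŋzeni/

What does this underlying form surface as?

[ŋozĩ#ŋzẽni]

/i/ before nasal /ŋ/ → [ĩ]
/e/ before nasal /n/ → [ẽ]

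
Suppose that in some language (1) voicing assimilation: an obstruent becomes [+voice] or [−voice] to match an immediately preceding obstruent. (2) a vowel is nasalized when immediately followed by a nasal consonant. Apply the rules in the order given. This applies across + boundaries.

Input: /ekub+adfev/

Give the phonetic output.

Rule 1: /f/ after /d/ (voiced) → [v]
After rule 1: ekub+advev
Rule 2: no segment meets the rule's conditions; no change.

[ekub+advev]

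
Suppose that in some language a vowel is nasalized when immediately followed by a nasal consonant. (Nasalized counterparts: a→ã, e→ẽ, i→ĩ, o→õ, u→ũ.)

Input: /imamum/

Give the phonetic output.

[ĩmãmũm]

/i/ before nasal /m/ → [ĩ]
/a/ before nasal /m/ → [ã]
/u/ before nasal /m/ → [ũ]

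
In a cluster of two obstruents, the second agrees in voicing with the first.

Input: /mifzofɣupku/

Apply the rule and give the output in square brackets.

/z/ after /f/ (voiceless) → [s]
/ɣ/ after /f/ (voiceless) → [x]

[mifsofxupku]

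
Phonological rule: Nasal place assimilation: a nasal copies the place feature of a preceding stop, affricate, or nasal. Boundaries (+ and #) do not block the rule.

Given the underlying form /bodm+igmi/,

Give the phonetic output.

[bodn+igŋi]

/m/ after /d/ (alveolar) → [n]
/m/ after /g/ (velar) → [ŋ]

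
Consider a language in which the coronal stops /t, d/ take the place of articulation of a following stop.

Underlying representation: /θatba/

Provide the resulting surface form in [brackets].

[θapba]

/t/ before /b/ (labial) → [p]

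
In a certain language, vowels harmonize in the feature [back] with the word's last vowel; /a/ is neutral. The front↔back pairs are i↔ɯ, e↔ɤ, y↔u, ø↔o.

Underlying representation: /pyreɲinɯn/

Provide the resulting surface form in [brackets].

[purɤɲɯnɯn]

/y/ harmonizes with /ɯ/ ([+back]) → [u]
/e/ harmonizes with /ɯ/ ([+back]) → [ɤ]
/i/ harmonizes with /ɯ/ ([+back]) → [ɯ]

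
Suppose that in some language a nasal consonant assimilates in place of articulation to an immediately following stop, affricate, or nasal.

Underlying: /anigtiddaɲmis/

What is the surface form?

/ɲ/ before /m/ (labial) → [m]

[anigtiddammis]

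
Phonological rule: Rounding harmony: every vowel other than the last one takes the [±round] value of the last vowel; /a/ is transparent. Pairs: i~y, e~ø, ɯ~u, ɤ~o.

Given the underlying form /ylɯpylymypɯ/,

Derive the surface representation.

/y/ harmonizes with /ɯ/ ([-round]) → [i]
/y/ harmonizes with /ɯ/ ([-round]) → [i]
/y/ harmonizes with /ɯ/ ([-round]) → [i]
/y/ harmonizes with /ɯ/ ([-round]) → [i]

[ilɯpilimipɯ]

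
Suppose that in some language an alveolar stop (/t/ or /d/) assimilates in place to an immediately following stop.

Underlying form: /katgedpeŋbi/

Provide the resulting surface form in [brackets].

[kakgebpeŋbi]

/t/ before /g/ (velar) → [k]
/d/ before /p/ (labial) → [b]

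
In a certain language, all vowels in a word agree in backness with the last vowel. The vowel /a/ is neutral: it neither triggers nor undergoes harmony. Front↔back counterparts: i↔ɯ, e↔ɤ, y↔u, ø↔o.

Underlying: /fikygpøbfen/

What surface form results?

no segment meets the rule's conditions; no change.

[fikygpøbfen]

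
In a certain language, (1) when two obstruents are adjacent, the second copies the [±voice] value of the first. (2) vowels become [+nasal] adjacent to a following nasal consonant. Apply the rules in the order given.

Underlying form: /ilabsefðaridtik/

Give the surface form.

Rule 1: /s/ after /b/ (voiced) → [z]
Rule 1: /ð/ after /f/ (voiceless) → [θ]
Rule 1: /t/ after /d/ (voiced) → [d]
After rule 1: ilabzefθariddik
Rule 2: no segment meets the rule's conditions; no change.

[ilabzefθariddik]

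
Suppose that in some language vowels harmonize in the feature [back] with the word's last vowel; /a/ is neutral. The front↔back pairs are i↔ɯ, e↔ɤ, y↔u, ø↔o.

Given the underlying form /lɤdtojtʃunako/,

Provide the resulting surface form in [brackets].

no segment meets the rule's conditions; no change.

[lɤdtojtʃunako]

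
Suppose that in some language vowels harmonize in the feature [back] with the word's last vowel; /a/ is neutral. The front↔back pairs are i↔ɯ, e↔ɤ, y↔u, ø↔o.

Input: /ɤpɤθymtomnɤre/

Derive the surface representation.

[epeθymtømnere]

/ɤ/ harmonizes with /e/ ([-back]) → [e]
/ɤ/ harmonizes with /e/ ([-back]) → [e]
/o/ harmonizes with /e/ ([-back]) → [ø]
/ɤ/ harmonizes with /e/ ([-back]) → [e]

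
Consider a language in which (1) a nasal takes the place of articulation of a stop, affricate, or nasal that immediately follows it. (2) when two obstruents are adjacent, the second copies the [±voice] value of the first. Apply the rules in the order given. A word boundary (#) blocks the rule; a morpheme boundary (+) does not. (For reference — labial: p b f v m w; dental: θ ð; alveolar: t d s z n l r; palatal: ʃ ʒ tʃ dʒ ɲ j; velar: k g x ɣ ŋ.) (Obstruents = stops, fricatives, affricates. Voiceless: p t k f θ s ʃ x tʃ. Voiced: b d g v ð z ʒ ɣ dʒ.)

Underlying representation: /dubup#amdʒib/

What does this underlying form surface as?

Rule 1: /m/ before /dʒ/ (palatal) → [ɲ]
After rule 1: dubup#aɲdʒib
Rule 2: no segment meets the rule's conditions; no change.

[dubup#aɲdʒib]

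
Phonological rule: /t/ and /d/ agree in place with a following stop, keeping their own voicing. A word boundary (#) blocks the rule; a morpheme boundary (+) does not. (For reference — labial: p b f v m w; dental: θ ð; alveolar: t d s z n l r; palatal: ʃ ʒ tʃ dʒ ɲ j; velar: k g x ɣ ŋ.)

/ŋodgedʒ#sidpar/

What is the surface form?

/d/ before /g/ (velar) → [g]
/d/ before /p/ (labial) → [b]

[ŋoggedʒ#sibpar]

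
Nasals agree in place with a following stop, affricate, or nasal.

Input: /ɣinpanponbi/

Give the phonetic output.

/n/ before /p/ (labial) → [m]
/n/ before /p/ (labial) → [m]
/n/ before /b/ (labial) → [m]

[ɣimpampombi]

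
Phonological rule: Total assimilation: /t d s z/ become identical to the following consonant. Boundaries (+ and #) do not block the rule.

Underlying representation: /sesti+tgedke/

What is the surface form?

[setti+ggekke]

/s/ before /t/ → [t] (total assimilation)
/t/ before /g/ → [g] (total assimilation)
/d/ before /k/ → [k] (total assimilation)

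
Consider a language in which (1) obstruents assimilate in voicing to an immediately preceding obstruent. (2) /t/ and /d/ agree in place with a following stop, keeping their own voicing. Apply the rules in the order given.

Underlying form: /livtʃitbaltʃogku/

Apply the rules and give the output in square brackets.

Rule 1: /tʃ/ after /v/ (voiced) → [dʒ]
Rule 1: /b/ after /t/ (voiceless) → [p]
Rule 1: /k/ after /g/ (voiced) → [g]
After rule 1: livdʒitpaltʃoggu
Rule 2: /t/ before /p/ (labial) → [p]

[livdʒippaltʃoggu]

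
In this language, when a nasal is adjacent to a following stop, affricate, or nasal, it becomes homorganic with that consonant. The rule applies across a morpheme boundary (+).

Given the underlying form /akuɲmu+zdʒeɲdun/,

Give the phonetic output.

[akummu+zdʒendun]

/ɲ/ before /m/ (labial) → [m]
/ɲ/ before /d/ (alveolar) → [n]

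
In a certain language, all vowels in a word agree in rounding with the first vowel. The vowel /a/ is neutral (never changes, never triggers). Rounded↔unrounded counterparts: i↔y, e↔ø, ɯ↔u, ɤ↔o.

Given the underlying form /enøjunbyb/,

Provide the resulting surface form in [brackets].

[enejɯnbib]

/ø/ harmonizes with /e/ ([-round]) → [e]
/u/ harmonizes with /e/ ([-round]) → [ɯ]
/y/ harmonizes with /e/ ([-round]) → [i]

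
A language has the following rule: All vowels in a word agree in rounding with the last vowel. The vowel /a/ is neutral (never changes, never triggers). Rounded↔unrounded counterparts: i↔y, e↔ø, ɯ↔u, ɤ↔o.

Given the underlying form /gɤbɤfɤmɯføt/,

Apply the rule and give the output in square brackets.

[gobofomuføt]

/ɤ/ harmonizes with /ø/ ([+round]) → [o]
/ɤ/ harmonizes with /ø/ ([+round]) → [o]
/ɤ/ harmonizes with /ø/ ([+round]) → [o]
/ɯ/ harmonizes with /ø/ ([+round]) → [u]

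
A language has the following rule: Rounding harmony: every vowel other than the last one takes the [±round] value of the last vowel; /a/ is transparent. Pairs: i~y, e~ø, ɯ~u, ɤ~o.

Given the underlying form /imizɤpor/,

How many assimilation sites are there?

3

/i/ harmonizes with /o/ ([+round]) → [y]
/i/ harmonizes with /o/ ([+round]) → [y]
/ɤ/ harmonizes with /o/ ([+round]) → [o]
3 segments change.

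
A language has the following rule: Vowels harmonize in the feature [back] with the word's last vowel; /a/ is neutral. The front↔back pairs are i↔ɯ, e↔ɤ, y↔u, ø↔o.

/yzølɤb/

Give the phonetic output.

[uzolɤb]

/y/ harmonizes with /ɤ/ ([+back]) → [u]
/ø/ harmonizes with /ɤ/ ([+back]) → [o]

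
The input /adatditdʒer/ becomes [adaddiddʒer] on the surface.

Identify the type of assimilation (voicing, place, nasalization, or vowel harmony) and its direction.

voicing assimilation, regressive

/t/→[d] /t/→[d].
Each target copies a feature from the following segment, so the direction is regressive.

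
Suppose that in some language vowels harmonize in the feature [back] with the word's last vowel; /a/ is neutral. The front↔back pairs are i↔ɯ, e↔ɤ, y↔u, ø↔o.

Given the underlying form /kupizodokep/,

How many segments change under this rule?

/u/ harmonizes with /e/ ([-back]) → [y]
/o/ harmonizes with /e/ ([-back]) → [ø]
/o/ harmonizes with /e/ ([-back]) → [ø]
3 segments change.

3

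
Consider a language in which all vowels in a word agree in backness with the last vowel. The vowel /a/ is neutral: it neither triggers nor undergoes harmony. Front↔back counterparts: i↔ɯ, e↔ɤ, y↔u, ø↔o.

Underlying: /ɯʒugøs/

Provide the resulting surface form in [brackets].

[iʒygøs]

/ɯ/ harmonizes with /ø/ ([-back]) → [i]
/u/ harmonizes with /ø/ ([-back]) → [y]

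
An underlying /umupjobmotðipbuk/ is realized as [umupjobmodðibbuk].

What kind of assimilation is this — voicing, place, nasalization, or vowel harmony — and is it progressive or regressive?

/t/→[d] /p/→[b].
Each target copies a feature from the following segment, so the direction is regressive.

voicing assimilation, regressive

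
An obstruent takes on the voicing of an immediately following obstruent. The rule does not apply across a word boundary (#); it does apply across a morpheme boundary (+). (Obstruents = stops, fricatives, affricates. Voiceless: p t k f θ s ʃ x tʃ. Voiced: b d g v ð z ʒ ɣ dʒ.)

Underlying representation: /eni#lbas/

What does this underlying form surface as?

no segment meets the rule's conditions; no change.

[eni#lbas]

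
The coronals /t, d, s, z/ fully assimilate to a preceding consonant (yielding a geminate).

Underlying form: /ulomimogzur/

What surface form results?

/z/ after /g/ → [g] (total assimilation)

[ulomimoggur]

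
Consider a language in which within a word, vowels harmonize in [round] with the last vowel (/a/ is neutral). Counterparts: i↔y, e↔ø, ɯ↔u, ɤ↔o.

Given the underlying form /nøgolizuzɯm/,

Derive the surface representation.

[negɤlizɯzɯm]

/ø/ harmonizes with /ɯ/ ([-round]) → [e]
/o/ harmonizes with /ɯ/ ([-round]) → [ɤ]
/u/ harmonizes with /ɯ/ ([-round]) → [ɯ]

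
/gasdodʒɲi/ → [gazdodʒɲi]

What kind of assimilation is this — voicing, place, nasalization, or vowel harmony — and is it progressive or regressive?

voicing assimilation, regressive

/s/→[z].
Each target copies a feature from the following segment, so the direction is regressive.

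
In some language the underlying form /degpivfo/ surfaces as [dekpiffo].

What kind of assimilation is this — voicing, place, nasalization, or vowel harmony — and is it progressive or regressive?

/g/→[k] /v/→[f].
Each target copies a feature from the following segment, so the direction is regressive.

voicing assimilation, regressive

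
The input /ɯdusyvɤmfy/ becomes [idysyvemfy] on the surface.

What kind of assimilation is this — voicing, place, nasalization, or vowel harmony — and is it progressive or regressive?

vowel harmony, regressive

/ɯ/→[i] /u/→[y] /ɤ/→[e].
Vowels agree with the last vowel, so the harmony is regressive.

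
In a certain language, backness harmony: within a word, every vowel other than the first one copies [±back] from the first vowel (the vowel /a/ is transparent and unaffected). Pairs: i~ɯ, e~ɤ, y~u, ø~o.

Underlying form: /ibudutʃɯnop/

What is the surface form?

[ibydytʃinøp]

/u/ harmonizes with /i/ ([-back]) → [y]
/u/ harmonizes with /i/ ([-back]) → [y]
/ɯ/ harmonizes with /i/ ([-back]) → [i]
/o/ harmonizes with /i/ ([-back]) → [ø]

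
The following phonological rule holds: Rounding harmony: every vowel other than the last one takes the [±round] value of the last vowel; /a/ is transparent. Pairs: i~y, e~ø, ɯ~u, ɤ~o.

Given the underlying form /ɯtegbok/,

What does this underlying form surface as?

[utøgbok]

/ɯ/ harmonizes with /o/ ([+round]) → [u]
/e/ harmonizes with /o/ ([+round]) → [ø]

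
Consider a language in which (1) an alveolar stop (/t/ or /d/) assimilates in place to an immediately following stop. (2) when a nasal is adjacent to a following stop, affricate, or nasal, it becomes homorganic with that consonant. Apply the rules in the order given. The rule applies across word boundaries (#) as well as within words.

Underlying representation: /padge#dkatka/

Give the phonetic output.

Rule 1: /d/ before /g/ (velar) → [g]
Rule 1: /d/ before /k/ (velar) → [g]
Rule 1: /t/ before /k/ (velar) → [k]
After rule 1: pagge#gkakka
Rule 2: no segment meets the rule's conditions; no change.

[pagge#gkakka]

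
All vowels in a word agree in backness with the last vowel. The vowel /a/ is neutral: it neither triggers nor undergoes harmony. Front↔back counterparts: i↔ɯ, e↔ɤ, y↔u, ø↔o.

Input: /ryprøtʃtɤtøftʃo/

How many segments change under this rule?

/y/ harmonizes with /o/ ([+back]) → [u]
/ø/ harmonizes with /o/ ([+back]) → [o]
/ø/ harmonizes with /o/ ([+back]) → [o]
3 segments change.

3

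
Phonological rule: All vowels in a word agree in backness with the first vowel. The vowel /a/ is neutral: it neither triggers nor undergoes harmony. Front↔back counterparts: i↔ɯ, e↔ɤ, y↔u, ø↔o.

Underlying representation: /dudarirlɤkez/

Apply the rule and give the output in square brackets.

[dudarɯrlɤkɤz]

/i/ harmonizes with /u/ ([+back]) → [ɯ]
/e/ harmonizes with /u/ ([+back]) → [ɤ]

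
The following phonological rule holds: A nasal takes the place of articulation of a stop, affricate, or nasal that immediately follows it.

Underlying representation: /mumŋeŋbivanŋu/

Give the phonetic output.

/m/ before /ŋ/ (velar) → [ŋ]
/ŋ/ before /b/ (labial) → [m]
/n/ before /ŋ/ (velar) → [ŋ]

[muŋŋembivaŋŋu]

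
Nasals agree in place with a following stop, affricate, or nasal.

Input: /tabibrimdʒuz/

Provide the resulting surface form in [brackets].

[tabibriɲdʒuz]

/m/ before /dʒ/ (palatal) → [ɲ]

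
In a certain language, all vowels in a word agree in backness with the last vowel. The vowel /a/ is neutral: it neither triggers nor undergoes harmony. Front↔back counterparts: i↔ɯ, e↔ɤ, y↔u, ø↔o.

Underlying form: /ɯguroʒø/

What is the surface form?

[igyrøʒø]

/ɯ/ harmonizes with /ø/ ([-back]) → [i]
/u/ harmonizes with /ø/ ([-back]) → [y]
/o/ harmonizes with /ø/ ([-back]) → [ø]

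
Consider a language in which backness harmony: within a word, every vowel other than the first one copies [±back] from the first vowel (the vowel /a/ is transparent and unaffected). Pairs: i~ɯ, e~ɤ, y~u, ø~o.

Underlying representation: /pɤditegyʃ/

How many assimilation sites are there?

3

/i/ harmonizes with /ɤ/ ([+back]) → [ɯ]
/e/ harmonizes with /ɤ/ ([+back]) → [ɤ]
/y/ harmonizes with /ɤ/ ([+back]) → [u]
3 segments change.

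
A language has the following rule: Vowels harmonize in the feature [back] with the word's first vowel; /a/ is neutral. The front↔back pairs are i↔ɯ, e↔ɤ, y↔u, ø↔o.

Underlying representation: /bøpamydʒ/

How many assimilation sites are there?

No segment meets the rule's conditions.

0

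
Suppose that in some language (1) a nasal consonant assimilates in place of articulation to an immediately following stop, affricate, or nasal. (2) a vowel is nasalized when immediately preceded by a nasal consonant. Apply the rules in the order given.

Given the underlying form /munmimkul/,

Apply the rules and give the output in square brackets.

Rule 1: /n/ before /m/ (labial) → [m]
Rule 1: /m/ before /k/ (velar) → [ŋ]
After rule 1: mummiŋkul
Rule 2: /u/ after nasal /m/ → [ũ]
Rule 2: /i/ after nasal /m/ → [ĩ]

[mũmmĩŋkul]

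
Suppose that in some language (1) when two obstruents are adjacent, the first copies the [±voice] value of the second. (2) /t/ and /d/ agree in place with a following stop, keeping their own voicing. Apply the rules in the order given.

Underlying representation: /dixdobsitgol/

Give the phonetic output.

[diɣdopsiggol]

Rule 1: /x/ before /d/ (voiced) → [ɣ]
Rule 1: /b/ before /s/ (voiceless) → [p]
Rule 1: /t/ before /g/ (voiced) → [d]
After rule 1: diɣdopsidgol
Rule 2: /d/ before /g/ (velar) → [g]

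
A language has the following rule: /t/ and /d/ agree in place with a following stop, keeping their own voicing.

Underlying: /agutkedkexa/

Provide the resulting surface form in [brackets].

/t/ before /k/ (velar) → [k]
/d/ before /k/ (velar) → [g]

[agukkegkexa]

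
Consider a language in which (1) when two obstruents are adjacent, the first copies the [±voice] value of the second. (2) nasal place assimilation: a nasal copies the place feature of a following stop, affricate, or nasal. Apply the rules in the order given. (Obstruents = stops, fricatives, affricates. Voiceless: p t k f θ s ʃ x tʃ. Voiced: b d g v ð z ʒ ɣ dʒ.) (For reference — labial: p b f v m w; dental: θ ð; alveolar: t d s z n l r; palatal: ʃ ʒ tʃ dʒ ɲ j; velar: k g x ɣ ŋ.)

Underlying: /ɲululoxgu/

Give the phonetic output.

Rule 1: /x/ before /g/ (voiced) → [ɣ]
After rule 1: ɲululoɣgu
Rule 2: no segment meets the rule's conditions; no change.

[ɲululoɣgu]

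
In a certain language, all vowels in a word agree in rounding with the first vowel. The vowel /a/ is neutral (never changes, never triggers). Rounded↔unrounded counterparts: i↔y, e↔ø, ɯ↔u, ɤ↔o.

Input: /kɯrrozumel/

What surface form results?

[kɯrrɤzɯmel]

/o/ harmonizes with /ɯ/ ([-round]) → [ɤ]
/u/ harmonizes with /ɯ/ ([-round]) → [ɯ]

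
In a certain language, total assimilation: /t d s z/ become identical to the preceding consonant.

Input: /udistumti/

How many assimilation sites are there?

2

/t/ after /s/ → [s] (total assimilation)
/t/ after /m/ → [m] (total assimilation)
2 segments change.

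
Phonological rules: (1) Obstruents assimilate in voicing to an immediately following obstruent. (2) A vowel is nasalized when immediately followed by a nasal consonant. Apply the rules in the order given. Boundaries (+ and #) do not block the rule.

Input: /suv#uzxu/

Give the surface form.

Rule 1: /z/ before /x/ (voiceless) → [s]
After rule 1: suv#usxu
Rule 2: no segment meets the rule's conditions; no change.

[suv#usxu]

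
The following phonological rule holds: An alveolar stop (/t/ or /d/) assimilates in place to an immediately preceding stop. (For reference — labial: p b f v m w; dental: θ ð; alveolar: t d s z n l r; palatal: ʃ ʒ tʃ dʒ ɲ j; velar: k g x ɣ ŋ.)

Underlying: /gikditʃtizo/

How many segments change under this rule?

/d/ after /k/ (velar) → [g]
1 segment changes.

1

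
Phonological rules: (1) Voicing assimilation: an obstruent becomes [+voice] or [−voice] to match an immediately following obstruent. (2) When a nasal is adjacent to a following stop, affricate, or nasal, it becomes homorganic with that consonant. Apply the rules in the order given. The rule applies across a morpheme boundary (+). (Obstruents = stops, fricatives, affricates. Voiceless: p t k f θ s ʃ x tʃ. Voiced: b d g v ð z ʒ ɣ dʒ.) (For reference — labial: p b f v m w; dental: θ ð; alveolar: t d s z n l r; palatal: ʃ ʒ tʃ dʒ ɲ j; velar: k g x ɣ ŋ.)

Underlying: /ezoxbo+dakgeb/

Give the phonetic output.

Rule 1: /x/ before /b/ (voiced) → [ɣ]
Rule 1: /k/ before /g/ (voiced) → [g]
After rule 1: ezoɣbo+daggeb
Rule 2: no segment meets the rule's conditions; no change.

[ezoɣbo+daggeb]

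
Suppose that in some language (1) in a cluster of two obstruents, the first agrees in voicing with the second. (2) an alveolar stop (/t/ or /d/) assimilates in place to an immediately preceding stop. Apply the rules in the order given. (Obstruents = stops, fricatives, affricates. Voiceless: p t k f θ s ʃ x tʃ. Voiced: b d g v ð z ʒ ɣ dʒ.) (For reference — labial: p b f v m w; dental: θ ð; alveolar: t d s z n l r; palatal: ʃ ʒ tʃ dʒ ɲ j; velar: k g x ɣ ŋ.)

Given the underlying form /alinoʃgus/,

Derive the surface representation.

[alinoʒgus]

Rule 1: /ʃ/ before /g/ (voiced) → [ʒ]
After rule 1: alinoʒgus
Rule 2: no segment meets the rule's conditions; no change.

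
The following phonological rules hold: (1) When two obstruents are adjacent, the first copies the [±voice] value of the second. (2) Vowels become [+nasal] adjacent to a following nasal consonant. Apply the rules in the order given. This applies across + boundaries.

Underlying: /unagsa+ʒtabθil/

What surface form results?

Rule 1: /g/ before /s/ (voiceless) → [k]
Rule 1: /ʒ/ before /t/ (voiceless) → [ʃ]
Rule 1: /b/ before /θ/ (voiceless) → [p]
After rule 1: unaksa+ʃtapθil
Rule 2: /u/ before nasal /n/ → [ũ]

[ũnaksa+ʃtapθil]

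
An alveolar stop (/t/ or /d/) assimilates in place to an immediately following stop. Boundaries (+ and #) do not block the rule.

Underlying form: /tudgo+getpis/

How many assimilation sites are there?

2

/d/ before /g/ (velar) → [g]
/t/ before /p/ (labial) → [p]
2 segments change.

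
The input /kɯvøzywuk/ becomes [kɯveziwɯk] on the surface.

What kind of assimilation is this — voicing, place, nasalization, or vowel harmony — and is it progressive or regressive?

vowel harmony, progressive

/ø/→[e] /y/→[i] /u/→[ɯ].
Vowels agree with the first vowel, so the harmony is progressive.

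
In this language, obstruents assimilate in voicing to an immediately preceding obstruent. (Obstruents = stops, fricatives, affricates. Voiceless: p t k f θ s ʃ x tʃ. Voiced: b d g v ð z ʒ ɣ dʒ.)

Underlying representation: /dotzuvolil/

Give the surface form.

[dotsuvolil]

/z/ after /t/ (voiceless) → [s]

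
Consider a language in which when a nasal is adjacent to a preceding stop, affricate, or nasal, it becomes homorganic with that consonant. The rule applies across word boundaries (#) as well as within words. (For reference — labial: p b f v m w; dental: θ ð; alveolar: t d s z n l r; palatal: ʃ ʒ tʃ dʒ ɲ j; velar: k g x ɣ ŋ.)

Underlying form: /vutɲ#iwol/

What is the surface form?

[vutn#iwol]

/ɲ/ after /t/ (alveolar) → [n]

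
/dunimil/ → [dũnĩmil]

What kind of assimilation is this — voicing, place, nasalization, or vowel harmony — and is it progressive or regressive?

nasalization, regressive

/u/→[ũ] /i/→[ĩ].
Each target copies a feature from the following segment, so the direction is regressive.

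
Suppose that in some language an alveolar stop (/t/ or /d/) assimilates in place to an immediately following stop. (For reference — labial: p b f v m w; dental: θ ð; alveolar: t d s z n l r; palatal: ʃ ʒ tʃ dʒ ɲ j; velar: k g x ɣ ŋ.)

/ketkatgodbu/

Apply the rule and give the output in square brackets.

/t/ before /k/ (velar) → [k]
/t/ before /g/ (velar) → [k]
/d/ before /b/ (labial) → [b]

[kekkakgobbu]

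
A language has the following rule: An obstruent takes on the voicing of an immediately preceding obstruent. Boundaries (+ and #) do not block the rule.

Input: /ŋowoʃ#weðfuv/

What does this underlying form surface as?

/f/ after /ð/ (voiced) → [v]

[ŋowoʃ#weðvuv]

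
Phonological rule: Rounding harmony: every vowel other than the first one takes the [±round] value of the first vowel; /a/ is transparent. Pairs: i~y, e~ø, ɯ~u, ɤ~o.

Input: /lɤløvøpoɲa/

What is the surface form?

/ø/ harmonizes with /ɤ/ ([-round]) → [e]
/ø/ harmonizes with /ɤ/ ([-round]) → [e]
/o/ harmonizes with /ɤ/ ([-round]) → [ɤ]

[lɤlevepɤɲa]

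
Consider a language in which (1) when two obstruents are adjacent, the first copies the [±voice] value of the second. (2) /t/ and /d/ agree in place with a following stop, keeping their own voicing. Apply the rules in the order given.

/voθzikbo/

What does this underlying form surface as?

[voðzigbo]

Rule 1: /θ/ before /z/ (voiced) → [ð]
Rule 1: /k/ before /b/ (voiced) → [g]
After rule 1: voðzigbo
Rule 2: no segment meets the rule's conditions; no change.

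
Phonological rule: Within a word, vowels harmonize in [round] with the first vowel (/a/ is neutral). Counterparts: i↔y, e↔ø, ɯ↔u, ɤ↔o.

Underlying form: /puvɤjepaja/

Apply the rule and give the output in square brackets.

[puvojøpaja]

/ɤ/ harmonizes with /u/ ([+round]) → [o]
/e/ harmonizes with /u/ ([+round]) → [ø]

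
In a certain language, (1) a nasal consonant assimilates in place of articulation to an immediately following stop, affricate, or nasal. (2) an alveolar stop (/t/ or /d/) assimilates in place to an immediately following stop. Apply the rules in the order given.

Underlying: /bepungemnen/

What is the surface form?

Rule 1: /n/ before /g/ (velar) → [ŋ]
Rule 1: /m/ before /n/ (alveolar) → [n]
After rule 1: bepuŋgennen
Rule 2: no segment meets the rule's conditions; no change.

[bepuŋgennen]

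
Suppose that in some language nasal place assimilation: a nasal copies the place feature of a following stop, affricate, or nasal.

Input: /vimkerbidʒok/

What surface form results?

/m/ before /k/ (velar) → [ŋ]

[viŋkerbidʒok]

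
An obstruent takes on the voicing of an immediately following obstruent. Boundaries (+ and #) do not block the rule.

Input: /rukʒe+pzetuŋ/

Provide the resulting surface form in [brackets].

/k/ before /ʒ/ (voiced) → [g]
/p/ before /z/ (voiced) → [b]

[rugʒe+bzetuŋ]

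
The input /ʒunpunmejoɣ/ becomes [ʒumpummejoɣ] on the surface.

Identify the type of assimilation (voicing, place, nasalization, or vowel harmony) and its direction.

/n/→[m] /n/→[m].
Each target copies a feature from the following segment, so the direction is regressive.

place assimilation, regressive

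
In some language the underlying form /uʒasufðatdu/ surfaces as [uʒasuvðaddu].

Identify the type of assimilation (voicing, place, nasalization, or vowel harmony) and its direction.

voicing assimilation, regressive

/f/→[v] /t/→[d].
Each target copies a feature from the following segment, so the direction is regressive.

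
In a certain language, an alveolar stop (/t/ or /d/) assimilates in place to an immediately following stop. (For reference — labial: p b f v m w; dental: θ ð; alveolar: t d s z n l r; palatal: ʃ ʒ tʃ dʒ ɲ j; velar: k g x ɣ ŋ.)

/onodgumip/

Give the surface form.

[onoggumip]

/d/ before /g/ (velar) → [g]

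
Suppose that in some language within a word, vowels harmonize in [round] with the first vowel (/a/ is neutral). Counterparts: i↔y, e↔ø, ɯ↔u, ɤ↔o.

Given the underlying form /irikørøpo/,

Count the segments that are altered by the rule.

3

/ø/ harmonizes with /i/ ([-round]) → [e]
/ø/ harmonizes with /i/ ([-round]) → [e]
/o/ harmonizes with /i/ ([-round]) → [ɤ]
3 segments change.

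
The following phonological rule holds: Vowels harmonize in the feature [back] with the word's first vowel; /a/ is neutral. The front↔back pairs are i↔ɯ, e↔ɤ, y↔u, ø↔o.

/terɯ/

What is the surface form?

/ɯ/ harmonizes with /e/ ([-back]) → [i]

[teri]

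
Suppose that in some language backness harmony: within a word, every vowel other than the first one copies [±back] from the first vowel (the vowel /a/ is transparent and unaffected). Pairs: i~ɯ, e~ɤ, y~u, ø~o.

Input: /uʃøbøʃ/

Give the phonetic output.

[uʃoboʃ]

/ø/ harmonizes with /u/ ([+back]) → [o]
/ø/ harmonizes with /u/ ([+back]) → [o]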